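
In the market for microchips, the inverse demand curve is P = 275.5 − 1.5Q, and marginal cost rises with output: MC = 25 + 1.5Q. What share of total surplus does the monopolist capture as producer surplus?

PS/TS = 0.75

The monopolist equates marginal revenue to marginal cost: 275.5 − 3Q = 25 + 1.5Q, so Q = 167/3. From demand, P = 192.
CS = ½·(275.5 − 192)·167/3 = 27889/12.
PS = P·Q − VC(Q) = 192·167/3 − (25·167/3 + ½·1.5·(167/3)²) = 6972.25.
Share captured = PS/TS = 6972.25/(27889/3) = 0.75.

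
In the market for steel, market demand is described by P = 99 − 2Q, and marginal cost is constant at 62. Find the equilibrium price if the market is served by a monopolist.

P = 80.5

Monopoly sets MR = MC: 99 − 4Q = 62 ⇒ Q = 9.25, P = 99 − 2·9.25 = 80.5.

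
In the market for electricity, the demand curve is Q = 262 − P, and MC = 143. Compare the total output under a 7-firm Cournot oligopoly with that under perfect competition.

Inverting demand: P = 262 − Q.
In a 7-firm Cournot equilibrium, symmetry and the first-order condition give q = (262 − 143)/(8) = 14.875. So Q = 104.125 and P = 157.875.
Perfect competition: P = MC = 143, so 262 − Q = 143 and Q = 119.

Cournot: Q = 104.125; Competition: Q = 119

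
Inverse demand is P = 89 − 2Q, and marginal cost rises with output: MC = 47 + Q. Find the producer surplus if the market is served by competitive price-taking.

PS = 98

Competitive equilibrium sets price equal to marginal cost: 89 − 2Q = 47 + Q, so Q = 14 and P = 61.
PS = P·Q − VC(Q) = 61·14 − (47·14 + ½·1·14²) = 98.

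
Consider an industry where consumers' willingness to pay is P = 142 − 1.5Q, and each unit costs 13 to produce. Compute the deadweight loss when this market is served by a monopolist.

DWL = 1386.75

Competitive firms price at marginal cost: P = 13, giving Q = 86.
Monopoly sets MR = MC: 142 − 3Q = 13 ⇒ Q = 43, P = 142 − 1.5·43 = 77.5.
DWL is the triangle between Q = 43 and Q = 86: ½·(86 − 43)·(77.5 − 13) = 1386.75.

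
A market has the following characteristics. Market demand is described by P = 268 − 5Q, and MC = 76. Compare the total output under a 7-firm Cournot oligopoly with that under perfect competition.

Cournot with 7 identical firms: the symmetric best-response condition is 268 − 40q = 76. Each firm produces q = 4.8, total output Q = 33.6, price P = 100.
Under competition P = MC = 76, so Q = (268 − 76)/5 = 38.4.

Cournot: Q = 33.6; Competition: Q = 38.4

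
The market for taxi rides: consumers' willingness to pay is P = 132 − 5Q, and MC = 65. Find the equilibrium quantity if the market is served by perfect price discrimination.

A perfectly discriminating monopolist sells every unit with P(Q) ≥ MC(Q), so output equals the competitive quantity Q = 13.4. Each buyer pays their reservation price, so CS = 0 and the firm captures all surplus.

Q = 13.4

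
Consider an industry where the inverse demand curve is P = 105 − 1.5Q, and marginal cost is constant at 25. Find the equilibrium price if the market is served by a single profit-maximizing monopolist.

A monopolist chooses Q where MR = MC. MR = 105 − 3Q; setting this equal to 25 gives Q = 80/3 and P = 65.

P = 65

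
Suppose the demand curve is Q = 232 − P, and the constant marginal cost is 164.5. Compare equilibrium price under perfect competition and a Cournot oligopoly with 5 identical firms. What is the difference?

Equilibrium price rises by 11.25

Inverting demand: P = 232 − Q.
Under competition P = MC = 164.5, so Q = (232 − 164.5)/1 = 67.5.
Cournot with 5 identical firms: the symmetric best-response condition is 232 − 6q = 164.5. Each firm produces q = 11.25, total output Q = 56.25, price P = 175.75.
Change in equilibrium price: 175.75 − 164.5 = 11.25.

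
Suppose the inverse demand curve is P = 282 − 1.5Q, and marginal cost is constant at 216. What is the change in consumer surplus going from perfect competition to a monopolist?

Perfect competition: P = MC = 216, so 282 − 1.5Q = 216 and Q = 44.
CS = ½·(282 − 216)·44 = 1452.
The monopolist equates marginal revenue to marginal cost: 282 − 3Q = 216, so Q = 22. From demand, P = 249.
CS = ½·(282 − 249)·22 = 363.
Change in consumer surplus: 363 − 1452 = −1089.

CS falls by 1089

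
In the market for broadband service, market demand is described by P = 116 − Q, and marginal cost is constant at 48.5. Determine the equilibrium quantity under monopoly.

The monopolist equates marginal revenue to marginal cost: 116 − 2Q = 48.5, so Q = 33.75. From demand, P = 82.25.

Q = 33.75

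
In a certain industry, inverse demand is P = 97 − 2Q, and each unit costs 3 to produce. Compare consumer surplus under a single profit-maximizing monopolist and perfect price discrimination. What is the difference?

Monopoly sets MR = MC: 97 − 4Q = 3 ⇒ Q = 23.5, P = 97 − 2·23.5 = 50.
CS = ½·(97 − 50)·23.5 = 552.25.
A perfectly discriminating monopolist sells every unit with P(Q) ≥ MC(Q), so output equals the competitive quantity Q = 47. Each buyer pays their reservation price, so CS = 0 and the firm captures all surplus.
CS = 0.
Change in consumer surplus: 0 − 552.25 = −552.25.

CS falls by 552.25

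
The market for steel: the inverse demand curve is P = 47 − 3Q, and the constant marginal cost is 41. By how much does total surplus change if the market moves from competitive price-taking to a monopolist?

Competitive firms price at marginal cost: P = 41, giving Q = 2.
CS = ½·(47 − 41)·2 = 6; PS = (41 − 41)·2 = 0; TS = 6.
Monopoly sets MR = MC: 47 − 6Q = 41 ⇒ Q = 1, P = 47 − 3·1 = 44.
CS = ½·(47 − 44)·1 = 1.5; PS = (44 − 41)·1 = 3; TS = 4.5.
Change in total surplus: 4.5 − 6 = −1.5.

Total surplus falls by 1.5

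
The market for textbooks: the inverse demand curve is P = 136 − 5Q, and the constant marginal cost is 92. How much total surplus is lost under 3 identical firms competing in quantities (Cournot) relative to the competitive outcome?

Under competition P = MC = 92, so Q = (136 − 92)/5 = 8.8.
With 3 symmetric Cournot firms, each firm's FOC gives 136 − 20q = 92, so q = 2.2, Q = 3·2.2 = 6.6, and P = 103.
DWL is the triangle between Q = 6.6 and Q = 8.8: ½·(8.8 − 6.6)·(103 − 92) = 12.1.

DWL = 12.1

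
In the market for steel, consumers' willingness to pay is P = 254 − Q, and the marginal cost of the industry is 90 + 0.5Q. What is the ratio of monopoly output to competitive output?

Q_m/Q_c = 0.6

The monopolist equates marginal revenue to marginal cost: 254 − 2Q = 90 + 0.5Q, so Q = 65.6. From demand, P = 188.4.
Under competition P = MC: 254 − Q = 90 + 0.5Q ⇒ Q = 328/3, P = 434/3.
Ratio Q_m/Q_c = 65.6/(328/3) = 0.6.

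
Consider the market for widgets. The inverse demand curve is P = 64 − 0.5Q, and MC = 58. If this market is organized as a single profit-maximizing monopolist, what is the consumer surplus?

Monopoly sets MR = MC: 64 − Q = 58 ⇒ Q = 6, P = 64 − 0.5·6 = 61.
CS = ½·(64 − 61)·6 = 9.

CS = 9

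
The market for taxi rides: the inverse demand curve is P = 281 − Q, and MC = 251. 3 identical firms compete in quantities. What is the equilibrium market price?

In a 3-firm Cournot equilibrium, symmetry and the first-order condition give q = (281 − 251)/(4) = 7.5. So Q = 22.5 and P = 258.5.

P = 258.5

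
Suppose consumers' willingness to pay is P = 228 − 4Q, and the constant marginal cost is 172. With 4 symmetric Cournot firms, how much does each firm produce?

With 4 symmetric Cournot firms, each firm's FOC gives 228 − 20q = 172, so q = 2.8, Q = 4·2.8 = 11.2, and P = 183.2.

q_i = 2.8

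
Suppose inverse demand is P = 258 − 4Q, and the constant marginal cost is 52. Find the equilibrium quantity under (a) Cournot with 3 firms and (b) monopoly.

Cournot with 3 identical firms: the symmetric best-response condition is 258 − 16q = 52. Each firm produces q = 12.875, total output Q = 38.625, price P = 103.5.
Monopoly sets MR = MC: 258 − 8Q = 52 ⇒ Q = 25.75, P = 258 − 4·25.75 = 155.

Cournot: Q = 38.625; Monopoly: Q = 25.75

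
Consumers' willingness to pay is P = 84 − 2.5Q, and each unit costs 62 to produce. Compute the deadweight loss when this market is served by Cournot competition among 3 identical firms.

DWL = 6.05

Under competition P = MC = 62, so Q = (84 − 62)/2.5 = 8.8.
Cournot with 3 identical firms: the symmetric best-response condition is 84 − 10q = 62. Each firm produces q = 2.2, total output Q = 6.6, price P = 67.5.
DWL is the triangle between Q = 6.6 and Q = 8.8: ½·(8.8 − 6.6)·(67.5 − 62) = 6.05.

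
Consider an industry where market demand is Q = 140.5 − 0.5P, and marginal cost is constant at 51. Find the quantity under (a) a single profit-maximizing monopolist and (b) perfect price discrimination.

Inverting demand: P = 281 − 2Q.
The monopolist equates marginal revenue to marginal cost: 281 − 4Q = 51, so Q = 57.5. From demand, P = 166.
A perfectly discriminating monopolist sells every unit with P(Q) ≥ MC(Q), so output equals the competitive quantity Q = 115. Each buyer pays their reservation price, so CS = 0 and the firm captures all surplus.

Monopoly: Q = 57.5; Perfect PD: Q = 115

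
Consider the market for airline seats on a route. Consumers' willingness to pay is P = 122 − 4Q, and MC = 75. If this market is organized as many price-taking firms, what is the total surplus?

Under competition P = MC = 75, so Q = (122 − 75)/4 = 11.75.
CS = ½·(122 − 75)·11.75 = 276.125; PS = (75 − 75)·11.75 = 0; TS = 276.125.

TS = 276.125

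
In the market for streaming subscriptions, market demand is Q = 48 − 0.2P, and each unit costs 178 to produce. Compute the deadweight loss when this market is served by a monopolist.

Inverting demand: P = 240 − 5Q.
Under competition P = MC = 178, so Q = (240 − 178)/5 = 12.4.
The monopolist equates marginal revenue to marginal cost: 240 − 10Q = 178, so Q = 6.2. From demand, P = 209.
DWL is the triangle between Q = 6.2 and Q = 12.4: ½·(12.4 − 6.2)·(209 − 178) = 96.1.

DWL = 96.1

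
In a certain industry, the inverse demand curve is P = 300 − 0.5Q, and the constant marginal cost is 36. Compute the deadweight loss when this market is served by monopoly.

DWL = 17424

Competitive firms price at marginal cost: P = 36, giving Q = 528.
A monopolist chooses Q where MR = MC. MR = 300 − Q; setting this equal to 36 gives Q = 264 and P = 168.
DWL is the triangle between Q = 264 and Q = 528: ½·(528 − 264)·(168 − 36) = 17424.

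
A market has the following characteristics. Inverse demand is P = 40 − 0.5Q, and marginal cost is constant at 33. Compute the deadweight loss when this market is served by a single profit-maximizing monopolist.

DWL = 12.25

Perfect competition: P = MC = 33, so 40 − 0.5Q = 33 and Q = 14.
The monopolist equates marginal revenue to marginal cost: 40 − Q = 33, so Q = 7. From demand, P = 36.5.
DWL is the triangle between Q = 7 and Q = 14: ½·(14 − 7)·(36.5 − 33) = 12.25.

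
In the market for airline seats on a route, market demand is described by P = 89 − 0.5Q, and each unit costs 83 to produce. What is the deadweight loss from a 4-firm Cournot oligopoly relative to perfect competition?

DWL = 1.44

Competitive firms price at marginal cost: P = 83, giving Q = 12.
With 4 symmetric Cournot firms, each firm's FOC gives 89 − 2.5q = 83, so q = 2.4, Q = 4·2.4 = 9.6, and P = 84.2.
DWL is the triangle between Q = 9.6 and Q = 12: ½·(12 − 9.6)·(84.2 − 83) = 1.44.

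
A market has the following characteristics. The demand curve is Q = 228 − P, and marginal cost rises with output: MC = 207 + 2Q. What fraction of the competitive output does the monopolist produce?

Q_m/Q_c = 0.75

Inverting demand: P = 228 − Q.
Monopoly sets MR = MC: 228 − 2Q = 207 + 2Q ⇒ Q = 5.25, P = 228 − 5.25 = 222.75.
Under competition P = MC: 228 − Q = 207 + 2Q ⇒ Q = 7, P = 221.
Ratio Q_m/Q_c = 5.25/7 = 0.75.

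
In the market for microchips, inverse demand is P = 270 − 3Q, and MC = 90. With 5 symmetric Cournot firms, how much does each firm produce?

With 5 symmetric Cournot firms, each firm's FOC gives 270 − 18q = 90, so q = 10, Q = 5·10 = 50, and P = 120.

q_i = 10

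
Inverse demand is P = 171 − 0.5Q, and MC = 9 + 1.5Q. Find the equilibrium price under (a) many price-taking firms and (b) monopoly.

Competition: P = 130.5; Monopoly: P = 138.6

Under competition P = MC: 171 − 0.5Q = 9 + 1.5Q ⇒ Q = 81, P = 130.5.
The monopolist equates marginal revenue to marginal cost: 171 − Q = 9 + 1.5Q, so Q = 64.8. From demand, P = 138.6.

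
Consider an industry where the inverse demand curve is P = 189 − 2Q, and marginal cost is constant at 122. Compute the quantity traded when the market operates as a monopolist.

The monopolist equates marginal revenue to marginal cost: 189 − 4Q = 122, so Q = 16.75. From demand, P = 155.5.

Q = 16.75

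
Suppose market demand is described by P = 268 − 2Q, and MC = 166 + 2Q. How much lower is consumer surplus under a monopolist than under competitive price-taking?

Competitive equilibrium sets price equal to marginal cost: 268 − 2Q = 166 + 2Q, so Q = 25.5 and P = 217.
CS = ½·(268 − 217)·25.5 = 650.25.
A monopolist chooses Q where MR = MC. MR = 268 − 4Q; setting this equal to 166 + 2Q gives Q = 17 and P = 234.
CS = ½·(268 − 234)·17 = 289.
Change in consumer surplus: 289 − 650.25 = −361.25.

Consumer surplus falls by 361.25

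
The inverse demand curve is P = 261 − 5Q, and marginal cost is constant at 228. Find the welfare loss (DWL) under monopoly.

DWL = 27.225

Perfect competition: P = MC = 228, so 261 − 5Q = 228 and Q = 6.6.
The monopolist equates marginal revenue to marginal cost: 261 − 10Q = 228, so Q = 3.3. From demand, P = 244.5.
DWL is the triangle between Q = 3.3 and Q = 6.6: ½·(6.6 − 3.3)·(244.5 − 228) = 27.225.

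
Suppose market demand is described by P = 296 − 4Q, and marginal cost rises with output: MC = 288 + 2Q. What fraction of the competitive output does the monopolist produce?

A monopolist chooses Q where MR = MC. MR = 296 − 8Q; setting this equal to 288 + 2Q gives Q = 0.8 and P = 292.8.
Under competition P = MC: 296 − 4Q = 288 + 2Q ⇒ Q = 4/3, P = 872/3.
Ratio Q_m/Q_c = 0.8/(4/3) = 0.6.

Q_m/Q_c = 0.6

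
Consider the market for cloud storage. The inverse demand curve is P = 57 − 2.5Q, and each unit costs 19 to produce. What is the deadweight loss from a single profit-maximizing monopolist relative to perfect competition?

Under competition P = MC = 19, so Q = (57 − 19)/2.5 = 15.2.
The monopolist equates marginal revenue to marginal cost: 57 − 5Q = 19, so Q = 7.6. From demand, P = 38.
DWL is the triangle between Q = 7.6 and Q = 15.2: ½·(15.2 − 7.6)·(38 − 19) = 72.2.

DWL = 72.2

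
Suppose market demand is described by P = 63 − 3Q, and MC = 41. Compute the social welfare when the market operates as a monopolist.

TS = 60.5

The monopolist equates marginal revenue to marginal cost: 63 − 6Q = 41, so Q = 11/3. From demand, P = 52.
CS = ½·(63 − 52)·11/3 = 121/6; PS = (52 − 41)·11/3 = 121/3; TS = 60.5.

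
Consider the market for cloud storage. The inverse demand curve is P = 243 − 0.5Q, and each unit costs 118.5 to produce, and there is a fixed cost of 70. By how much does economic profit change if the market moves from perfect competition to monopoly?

Under competition P = MC = 118.5, so Q = (243 − 118.5)/0.5 = 249.
Profit = (118.5 − 118.5)·249 − 70 = −70.
A monopolist chooses Q where MR = MC. MR = 243 − Q; setting this equal to 118.5 gives Q = 124.5 and P = 180.75.
Profit = (180.75 − 118.5)·124.5 − 70 = 7680.125.
Change in economic profit: 7680.125 − −70 = 7750.125.

Economic profit rises by 7750.125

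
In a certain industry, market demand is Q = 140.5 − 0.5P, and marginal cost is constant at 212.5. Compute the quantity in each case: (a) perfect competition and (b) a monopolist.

Competition: Q = 34.25; Monopoly: Q = 17.125

Inverting demand: P = 281 − 2Q.
Perfect competition: P = MC = 212.5, so 281 − 2Q = 212.5 and Q = 34.25.
The monopolist equates marginal revenue to marginal cost: 281 − 4Q = 212.5, so Q = 17.125. From demand, P = 246.75.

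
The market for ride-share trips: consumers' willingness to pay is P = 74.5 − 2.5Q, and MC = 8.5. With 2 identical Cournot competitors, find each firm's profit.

π_i = 193.6

In a 2-firm Cournot equilibrium, symmetry and the first-order condition give q = (74.5 − 8.5)/(7.5) = 8.8. So Q = 17.6 and P = 30.5.
Each firm's profit = (30.5 − 8.5)·8.8 = 193.6.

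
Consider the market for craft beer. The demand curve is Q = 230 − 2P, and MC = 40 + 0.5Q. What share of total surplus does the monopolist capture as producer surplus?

PS/TS = 0.75

Inverting demand: P = 115 − 0.5Q.
Monopoly sets MR = MC: 115 − Q = 40 + 0.5Q ⇒ Q = 50, P = 115 − 0.5·50 = 90.
CS = ½·(115 − 90)·50 = 625.
PS = P·Q − VC(Q) = 90·50 − (40·50 + ½·0.5·50²) = 1875.
Share captured = PS/TS = 1875/2500 = 0.75.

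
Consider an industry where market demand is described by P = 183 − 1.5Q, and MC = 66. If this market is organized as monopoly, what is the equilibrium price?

The monopolist equates marginal revenue to marginal cost: 183 − 3Q = 66, so Q = 39. From demand, P = 124.5.

P = 124.5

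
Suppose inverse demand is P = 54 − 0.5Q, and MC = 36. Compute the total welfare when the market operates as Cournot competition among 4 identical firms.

TS = 311.04

In a 4-firm Cournot equilibrium, symmetry and the first-order condition give q = (54 − 36)/(2.5) = 7.2. So Q = 28.8 and P = 39.6.
CS = ½·(54 − 39.6)·28.8 = 207.36; PS = (39.6 − 36)·28.8 = 103.68; TS = 311.04.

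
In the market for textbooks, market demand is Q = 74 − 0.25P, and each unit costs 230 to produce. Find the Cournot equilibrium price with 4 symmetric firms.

P = 243.2

Inverting demand: P = 296 − 4Q.
Cournot with 4 identical firms: the symmetric best-response condition is 296 − 20q = 230. Each firm produces q = 3.3, total output Q = 13.2, price P = 243.2.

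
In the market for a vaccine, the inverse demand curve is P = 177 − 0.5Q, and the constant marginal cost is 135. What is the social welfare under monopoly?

A monopolist chooses Q where MR = MC. MR = 177 − Q; setting this equal to 135 gives Q = 42 and P = 156.
CS = ½·(177 − 156)·42 = 441; PS = (156 − 135)·42 = 882; TS = 1323.

TS = 1323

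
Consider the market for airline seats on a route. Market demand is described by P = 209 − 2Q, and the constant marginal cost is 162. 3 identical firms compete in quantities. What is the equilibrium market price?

P = 173.75

In a 3-firm Cournot equilibrium, symmetry and the first-order condition give q = (209 − 162)/(8) = 5.875. So Q = 17.625 and P = 173.75.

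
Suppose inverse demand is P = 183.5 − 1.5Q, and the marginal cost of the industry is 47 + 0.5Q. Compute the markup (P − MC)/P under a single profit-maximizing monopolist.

Lerner index = 0.468

The monopolist equates marginal revenue to marginal cost: 183.5 − 3Q = 47 + 0.5Q, so Q = 39. From demand, P = 125.
Lerner index = (P − MC)/P = (125 − 66.5)/125 = 0.468.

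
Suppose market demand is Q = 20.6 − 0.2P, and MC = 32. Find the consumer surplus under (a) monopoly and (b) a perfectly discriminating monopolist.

Monopoly: CS = 126.025; Perfect PD: CS = 0

Inverting demand: P = 103 − 5Q.
A monopolist chooses Q where MR = MC. MR = 103 − 10Q; setting this equal to 32 gives Q = 7.1 and P = 67.5.
CS = ½·(103 − 67.5)·7.1 = 126.025.
A perfectly discriminating monopolist sells every unit with P(Q) ≥ MC(Q), so output equals the competitive quantity Q = 14.2. Each buyer pays their reservation price, so CS = 0 and the firm captures all surplus.
CS = 0.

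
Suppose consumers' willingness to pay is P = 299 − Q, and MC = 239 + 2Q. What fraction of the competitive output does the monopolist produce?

The monopolist equates marginal revenue to marginal cost: 299 − 2Q = 239 + 2Q, so Q = 15. From demand, P = 284.
Competitive equilibrium sets price equal to marginal cost: 299 − Q = 239 + 2Q, so Q = 20 and P = 279.
Ratio Q_m/Q_c = 15/20 = 0.75.

Q_m/Q_c = 0.75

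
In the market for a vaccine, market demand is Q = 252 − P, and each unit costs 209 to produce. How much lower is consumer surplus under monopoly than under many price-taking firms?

Inverting demand: P = 252 − Q.
Perfect competition: P = MC = 209, so 252 − Q = 209 and Q = 43.
CS = ½·(252 − 209)·43 = 924.5.
Monopoly sets MR = MC: 252 − 2Q = 209 ⇒ Q = 21.5, P = 252 − 21.5 = 230.5.
CS = ½·(252 − 230.5)·21.5 = 231.125.
Change in consumer surplus: 231.125 − 924.5 = −693.375.

Consumer surplus falls by 693.375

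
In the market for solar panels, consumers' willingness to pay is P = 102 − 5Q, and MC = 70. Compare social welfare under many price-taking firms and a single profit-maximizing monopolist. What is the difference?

Perfect competition: P = MC = 70, so 102 − 5Q = 70 and Q = 6.4.
CS = ½·(102 − 70)·6.4 = 102.4; PS = (70 − 70)·6.4 = 0; TS = 102.4.
Monopoly sets MR = MC: 102 − 10Q = 70 ⇒ Q = 3.2, P = 102 − 5·3.2 = 86.
CS = ½·(102 − 86)·3.2 = 25.6; PS = (86 − 70)·3.2 = 51.2; TS = 76.8.
Change in social welfare: 76.8 − 102.4 = −25.6.

Social welfare falls by 25.6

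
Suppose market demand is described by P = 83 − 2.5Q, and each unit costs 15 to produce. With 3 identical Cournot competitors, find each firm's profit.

Cournot with 3 identical firms: the symmetric best-response condition is 83 − 10q = 15. Each firm produces q = 6.8, total output Q = 20.4, price P = 32.
Each firm's profit = (32 − 15)·6.8 = 115.6.

π_i = 115.6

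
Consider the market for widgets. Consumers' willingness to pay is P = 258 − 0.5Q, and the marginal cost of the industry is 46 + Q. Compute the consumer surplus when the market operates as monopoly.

Monopoly sets MR = MC: 258 − Q = 46 + Q ⇒ Q = 106, P = 258 − 0.5·106 = 205.
CS = ½·(258 − 205)·106 = 2809.

CS = 2809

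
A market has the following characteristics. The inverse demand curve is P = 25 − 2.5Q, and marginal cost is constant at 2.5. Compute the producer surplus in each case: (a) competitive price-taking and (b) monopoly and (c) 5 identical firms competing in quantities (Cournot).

Competition: PS = 0; Monopoly: PS = 50.625; Cournot: PS = 28.125

Perfect competition: P = MC = 2.5, so 25 − 2.5Q = 2.5 and Q = 9.
PS = (2.5 − 2.5)·9 = 0.
Monopoly sets MR = MC: 25 − 5Q = 2.5 ⇒ Q = 4.5, P = 25 − 2.5·4.5 = 13.75.
PS = (13.75 − 2.5)·4.5 = 50.625.
With 5 symmetric Cournot firms, each firm's FOC gives 25 − 15q = 2.5, so q = 1.5, Q = 5·1.5 = 7.5, and P = 6.25.
PS = (6.25 − 2.5)·7.5 = 28.125.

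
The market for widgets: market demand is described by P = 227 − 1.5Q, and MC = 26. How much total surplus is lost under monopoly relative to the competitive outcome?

DWL = 3366.75

Perfect competition: P = MC = 26, so 227 − 1.5Q = 26 and Q = 134.
Monopoly sets MR = MC: 227 − 3Q = 26 ⇒ Q = 67, P = 227 − 1.5·67 = 126.5.
DWL is the triangle between Q = 67 and Q = 134: ½·(134 − 67)·(126.5 − 26) = 3366.75.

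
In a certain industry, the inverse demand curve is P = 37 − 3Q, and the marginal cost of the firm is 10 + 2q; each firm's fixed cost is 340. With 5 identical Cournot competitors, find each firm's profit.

π_i = −332.71

With 5 symmetric Cournot firms, each firm's FOC gives 37 − 18q = 10 + 2q, so q = 1.35, Q = 5·1.35 = 6.75, and P = 16.75.
Each firm's profit = 16.75·1.35 − (10·1.35 + ½·2·1.35²) − 340 = −332.71.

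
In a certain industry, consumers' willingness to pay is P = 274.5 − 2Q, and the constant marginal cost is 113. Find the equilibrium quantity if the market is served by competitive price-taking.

Q = 80.75

Competitive firms price at marginal cost: P = 113, giving Q = 80.75.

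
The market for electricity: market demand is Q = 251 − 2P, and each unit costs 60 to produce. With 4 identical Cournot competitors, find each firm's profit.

Inverting demand: P = 125.5 − 0.5Q.
With 4 symmetric Cournot firms, each firm's FOC gives 125.5 − 2.5q = 60, so q = 26.2, Q = 4·26.2 = 104.8, and P = 73.1.
Each firm's profit = (73.1 − 60)·26.2 = 343.22.

π_i = 343.22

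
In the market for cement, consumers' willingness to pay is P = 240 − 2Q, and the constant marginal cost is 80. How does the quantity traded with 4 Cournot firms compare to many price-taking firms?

Cournot with 4 identical firms: the symmetric best-response condition is 240 − 10q = 80. Each firm produces q = 16, total output Q = 64, price P = 112.
Perfect competition: P = MC = 80, so 240 − 2Q = 80 and Q = 80.

Cournot: Q = 64; Competition: Q = 80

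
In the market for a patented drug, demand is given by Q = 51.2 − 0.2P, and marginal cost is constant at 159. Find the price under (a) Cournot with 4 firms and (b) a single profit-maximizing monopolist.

Cournot: P = 178.4; Monopoly: P = 207.5

Inverting demand: P = 256 − 5Q.
In a 4-firm Cournot equilibrium, symmetry and the first-order condition give q = (256 − 159)/(25) = 3.88. So Q = 15.52 and P = 178.4.
Monopoly sets MR = MC: 256 − 10Q = 159 ⇒ Q = 9.7, P = 256 − 5·9.7 = 207.5.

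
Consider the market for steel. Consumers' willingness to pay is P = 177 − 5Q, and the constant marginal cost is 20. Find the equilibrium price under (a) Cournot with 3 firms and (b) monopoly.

Cournot: P = 59.25; Monopoly: P = 98.5

Cournot with 3 identical firms: the symmetric best-response condition is 177 − 20q = 20. Each firm produces q = 7.85, total output Q = 23.55, price P = 59.25.
Monopoly sets MR = MC: 177 − 10Q = 20 ⇒ Q = 15.7, P = 177 − 5·15.7 = 98.5.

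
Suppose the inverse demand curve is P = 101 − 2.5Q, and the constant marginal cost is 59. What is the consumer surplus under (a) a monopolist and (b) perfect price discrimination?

Monopoly: CS = 88.2; Perfect PD: CS = 0

The monopolist equates marginal revenue to marginal cost: 101 − 5Q = 59, so Q = 8.4. From demand, P = 80.
CS = ½·(101 − 80)·8.4 = 88.2.
A perfectly discriminating monopolist sells every unit with P(Q) ≥ MC(Q), so output equals the competitive quantity Q = 16.8. Each buyer pays their reservation price, so CS = 0 and the firm captures all surplus.
CS = 0.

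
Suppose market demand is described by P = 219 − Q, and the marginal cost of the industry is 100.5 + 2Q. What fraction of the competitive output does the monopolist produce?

The monopolist equates marginal revenue to marginal cost: 219 − 2Q = 100.5 + 2Q, so Q = 29.625. From demand, P = 189.375.
Under competition P = MC: 219 − Q = 100.5 + 2Q ⇒ Q = 39.5, P = 179.5.
Ratio Q_m/Q_c = 29.625/39.5 = 0.75.

Q_m/Q_c = 0.75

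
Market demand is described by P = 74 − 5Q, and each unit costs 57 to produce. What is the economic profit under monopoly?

Profit = 14.45

The monopolist equates marginal revenue to marginal cost: 74 − 10Q = 57, so Q = 1.7. From demand, P = 65.5.
Profit = (65.5 − 57)·1.7 = 14.45.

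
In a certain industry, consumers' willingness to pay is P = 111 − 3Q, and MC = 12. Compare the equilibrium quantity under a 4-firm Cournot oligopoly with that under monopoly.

In a 4-firm Cournot equilibrium, symmetry and the first-order condition give q = (111 − 12)/(15) = 6.6. So Q = 26.4 and P = 31.8.
A monopolist chooses Q where MR = MC. MR = 111 − 6Q; setting this equal to 12 gives Q = 16.5 and P = 61.5.

Cournot: Q = 26.4; Monopoly: Q = 16.5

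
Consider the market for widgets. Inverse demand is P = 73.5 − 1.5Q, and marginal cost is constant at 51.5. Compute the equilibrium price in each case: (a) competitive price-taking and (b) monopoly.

Under competition P = MC = 51.5, so Q = (73.5 − 51.5)/1.5 = 44/3.
A monopolist chooses Q where MR = MC. MR = 73.5 − 3Q; setting this equal to 51.5 gives Q = 22/3 and P = 62.5.

Competition: P = 51.5; Monopoly: P = 62.5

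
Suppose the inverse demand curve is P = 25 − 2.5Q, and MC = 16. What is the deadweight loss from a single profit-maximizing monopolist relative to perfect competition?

DWL = 4.05

Competitive firms price at marginal cost: P = 16, giving Q = 3.6.
A monopolist chooses Q where MR = MC. MR = 25 − 5Q; setting this equal to 16 gives Q = 1.8 and P = 20.5.
DWL is the triangle between Q = 1.8 and Q = 3.6: ½·(3.6 − 1.8)·(20.5 − 16) = 4.05.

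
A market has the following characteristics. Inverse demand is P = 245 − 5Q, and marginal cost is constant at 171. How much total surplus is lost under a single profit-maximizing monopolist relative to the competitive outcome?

DWL = 136.9

Perfect competition: P = MC = 171, so 245 − 5Q = 171 and Q = 14.8.
The monopolist equates marginal revenue to marginal cost: 245 − 10Q = 171, so Q = 7.4. From demand, P = 208.
DWL is the triangle between Q = 7.4 and Q = 14.8: ½·(14.8 − 7.4)·(208 − 171) = 136.9.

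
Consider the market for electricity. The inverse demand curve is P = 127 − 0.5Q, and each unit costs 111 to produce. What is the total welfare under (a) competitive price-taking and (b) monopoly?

Under competition P = MC = 111, so Q = (127 − 111)/0.5 = 32.
CS = ½·(127 − 111)·32 = 256; PS = (111 − 111)·32 = 0; TS = 256.
A monopolist chooses Q where MR = MC. MR = 127 − Q; setting this equal to 111 gives Q = 16 and P = 119.
CS = ½·(127 − 119)·16 = 64; PS = (119 − 111)·16 = 128; TS = 192.

Competition: TS = 256; Monopoly: TS = 192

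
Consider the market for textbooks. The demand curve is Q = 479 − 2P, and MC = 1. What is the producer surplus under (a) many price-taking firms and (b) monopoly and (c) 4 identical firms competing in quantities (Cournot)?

Inverting demand: P = 239.5 − 0.5Q.
Under competition P = MC = 1, so Q = (239.5 − 1)/0.5 = 477.
PS = (1 − 1)·477 = 0.
The monopolist equates marginal revenue to marginal cost: 239.5 − Q = 1, so Q = 238.5. From demand, P = 120.25.
PS = (120.25 − 1)·238.5 = 28441.125.
In a 4-firm Cournot equilibrium, symmetry and the first-order condition give q = (239.5 − 1)/(2.5) = 95.4. So Q = 381.6 and P = 48.7.
PS = (48.7 − 1)·381.6 = 18202.32.

Competition: PS = 0; Monopoly: PS = 28441.125; Cournot: PS = 18202.32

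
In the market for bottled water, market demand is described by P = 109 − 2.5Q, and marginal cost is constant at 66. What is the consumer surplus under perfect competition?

CS = 369.8

Competitive firms price at marginal cost: P = 66, giving Q = 17.2.
CS = ½·(109 − 66)·17.2 = 369.8.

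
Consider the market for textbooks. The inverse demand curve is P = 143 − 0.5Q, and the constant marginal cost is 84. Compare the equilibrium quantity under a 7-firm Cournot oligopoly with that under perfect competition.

Cournot: Q = 103.25; Competition: Q = 118

With 7 symmetric Cournot firms, each firm's FOC gives 143 − 4q = 84, so q = 14.75, Q = 7·14.75 = 103.25, and P = 91.375.
Perfect competition: P = MC = 84, so 143 − 0.5Q = 84 and Q = 118.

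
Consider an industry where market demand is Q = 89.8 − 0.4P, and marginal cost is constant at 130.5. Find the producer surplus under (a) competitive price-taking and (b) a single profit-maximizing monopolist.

Inverting demand: P = 224.5 − 2.5Q.
Under competition P = MC = 130.5, so Q = (224.5 − 130.5)/2.5 = 37.6.
PS = (130.5 − 130.5)·37.6 = 0.
The monopolist equates marginal revenue to marginal cost: 224.5 − 5Q = 130.5, so Q = 18.8. From demand, P = 177.5.
PS = (177.5 − 130.5)·18.8 = 883.6.

Competition: PS = 0; Monopoly: PS = 883.6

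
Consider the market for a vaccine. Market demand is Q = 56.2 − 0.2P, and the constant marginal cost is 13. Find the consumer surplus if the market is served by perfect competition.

CS = 7182.4

Inverting demand: P = 281 − 5Q.
Under competition P = MC = 13, so Q = (281 − 13)/5 = 53.6.
CS = ½·(281 − 13)·53.6 = 7182.4.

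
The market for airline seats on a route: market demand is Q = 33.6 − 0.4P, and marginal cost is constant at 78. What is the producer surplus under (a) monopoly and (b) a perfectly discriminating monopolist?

Inverting demand: P = 84 − 2.5Q.
Monopoly sets MR = MC: 84 − 5Q = 78 ⇒ Q = 1.2, P = 84 − 2.5·1.2 = 81.
PS = (81 − 78)·1.2 = 3.6.
A perfectly discriminating monopolist sells every unit with P(Q) ≥ MC(Q), so output equals the competitive quantity Q = 2.4. Each buyer pays their reservation price, so CS = 0 and the firm captures all surplus.
PS = ½·(84 − 78)·2.4 = 7.2.

Monopoly: PS = 3.6; Perfect PD: PS = 7.2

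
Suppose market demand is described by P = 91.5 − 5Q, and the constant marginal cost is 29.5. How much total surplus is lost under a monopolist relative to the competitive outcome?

Under competition P = MC = 29.5, so Q = (91.5 − 29.5)/5 = 12.4.
The monopolist equates marginal revenue to marginal cost: 91.5 − 10Q = 29.5, so Q = 6.2. From demand, P = 60.5.
DWL is the triangle between Q = 6.2 and Q = 12.4: ½·(12.4 − 6.2)·(60.5 − 29.5) = 96.1.

DWL = 96.1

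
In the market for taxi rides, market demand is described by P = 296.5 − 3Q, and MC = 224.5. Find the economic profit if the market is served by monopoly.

Profit = 432

Monopoly sets MR = MC: 296.5 − 6Q = 224.5 ⇒ Q = 12, P = 296.5 − 3·12 = 260.5.
Profit = (260.5 − 224.5)·12 = 432.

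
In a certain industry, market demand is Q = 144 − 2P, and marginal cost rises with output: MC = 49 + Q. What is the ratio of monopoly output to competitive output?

Inverting demand: P = 72 − 0.5Q.
Monopoly sets MR = MC: 72 − Q = 49 + Q ⇒ Q = 11.5, P = 72 − 0.5·11.5 = 66.25.
Competitive equilibrium sets price equal to marginal cost: 72 − 0.5Q = 49 + Q, so Q = 46/3 and P = 193/3.
Ratio Q_m/Q_c = 11.5/(46/3) = 0.75.

Q_m/Q_c = 0.75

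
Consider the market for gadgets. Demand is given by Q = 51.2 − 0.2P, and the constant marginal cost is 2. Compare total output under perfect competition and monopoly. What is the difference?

Inverting demand: P = 256 − 5Q.
Perfect competition: P = MC = 2, so 256 − 5Q = 2 and Q = 50.8.
The monopolist equates marginal revenue to marginal cost: 256 − 10Q = 2, so Q = 25.4. From demand, P = 129.
Change in total output: 25.4 − 50.8 = −25.4.

Q falls by 25.4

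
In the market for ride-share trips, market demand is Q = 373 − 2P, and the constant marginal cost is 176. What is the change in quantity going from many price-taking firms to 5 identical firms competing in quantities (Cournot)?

Q falls by 3.5

Inverting demand: P = 186.5 − 0.5Q.
Competitive firms price at marginal cost: P = 176, giving Q = 21.
In a 5-firm Cournot equilibrium, symmetry and the first-order condition give q = (186.5 − 176)/(3) = 3.5. So Q = 17.5 and P = 177.75.
Change in quantity: 17.5 − 21 = −3.5.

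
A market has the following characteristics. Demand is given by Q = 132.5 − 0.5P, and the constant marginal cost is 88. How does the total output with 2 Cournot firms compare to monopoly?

Cournot: Q = 59; Monopoly: Q = 44.25

Inverting demand: P = 265 − 2Q.
Cournot with 2 identical firms: the symmetric best-response condition is 265 − 6q = 88. Each firm produces q = 29.5, total output Q = 59, price P = 147.
Monopoly sets MR = MC: 265 − 4Q = 88 ⇒ Q = 44.25, P = 265 − 2·44.25 = 176.5.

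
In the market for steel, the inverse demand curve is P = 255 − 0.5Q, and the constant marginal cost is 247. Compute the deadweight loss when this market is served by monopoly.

Under competition P = MC = 247, so Q = (255 − 247)/0.5 = 16.
Monopoly sets MR = MC: 255 − Q = 247 ⇒ Q = 8, P = 255 − 0.5·8 = 251.
DWL is the triangle between Q = 8 and Q = 16: ½·(16 − 8)·(251 − 247) = 16.

DWL = 16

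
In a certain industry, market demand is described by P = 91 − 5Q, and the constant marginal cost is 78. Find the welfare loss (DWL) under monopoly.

DWL = 4.225

Perfect competition: P = MC = 78, so 91 − 5Q = 78 and Q = 2.6.
A monopolist chooses Q where MR = MC. MR = 91 − 10Q; setting this equal to 78 gives Q = 1.3 and P = 84.5.
DWL is the triangle between Q = 1.3 and Q = 2.6: ½·(2.6 − 1.3)·(84.5 − 78) = 4.225.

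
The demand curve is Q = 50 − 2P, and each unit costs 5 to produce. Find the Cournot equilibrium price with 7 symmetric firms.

Inverting demand: P = 25 − 0.5Q.
Cournot with 7 identical firms: the symmetric best-response condition is 25 − 4q = 5. Each firm produces q = 5, total output Q = 35, price P = 7.5.

P = 7.5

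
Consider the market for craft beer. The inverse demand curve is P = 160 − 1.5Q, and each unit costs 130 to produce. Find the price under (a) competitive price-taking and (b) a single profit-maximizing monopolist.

Competition: P = 130; Monopoly: P = 145

Competitive firms price at marginal cost: P = 130, giving Q = 20.
Monopoly sets MR = MC: 160 − 3Q = 130 ⇒ Q = 10, P = 160 − 1.5·10 = 145.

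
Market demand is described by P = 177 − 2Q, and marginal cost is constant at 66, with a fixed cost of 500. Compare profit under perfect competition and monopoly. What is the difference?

Competitive firms price at marginal cost: P = 66, giving Q = 55.5.
Profit = (66 − 66)·55.5 − 500 = −500.
The monopolist equates marginal revenue to marginal cost: 177 − 4Q = 66, so Q = 27.75. From demand, P = 121.5.
Profit = (121.5 − 66)·27.75 − 500 = 1040.125.
Change in profit: 1040.125 − −500 = 1540.125.

π rises by 1540.125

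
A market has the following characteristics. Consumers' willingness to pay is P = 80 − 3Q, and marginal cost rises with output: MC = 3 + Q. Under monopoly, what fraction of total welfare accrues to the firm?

The monopolist equates marginal revenue to marginal cost: 80 − 6Q = 3 + Q, so Q = 11. From demand, P = 47.
CS = ½·(80 − 47)·11 = 181.5.
PS = P·Q − VC(Q) = 47·11 − (3·11 + ½·1·11²) = 423.5.
Share captured = PS/TS = 423.5/605 = 0.7.

PS/TS = 0.7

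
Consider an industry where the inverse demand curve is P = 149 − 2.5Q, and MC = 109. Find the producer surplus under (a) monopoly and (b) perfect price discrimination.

The monopolist equates marginal revenue to marginal cost: 149 − 5Q = 109, so Q = 8. From demand, P = 129.
PS = (129 − 109)·8 = 160.
Under first-degree price discrimination the firm charges each unit its demand price and produces up to where P = MC, i.e. Q = 16. Consumer surplus is zero; producer surplus equals total surplus.
PS = ½·(149 − 109)·16 = 320.

Monopoly: PS = 160; Perfect PD: PS = 320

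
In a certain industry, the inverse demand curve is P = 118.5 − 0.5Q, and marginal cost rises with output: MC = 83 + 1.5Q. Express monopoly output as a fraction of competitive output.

Monopoly sets MR = MC: 118.5 − Q = 83 + 1.5Q ⇒ Q = 14.2, P = 118.5 − 0.5·14.2 = 111.4.
Under competition P = MC: 118.5 − 0.5Q = 83 + 1.5Q ⇒ Q = 17.75, P = 109.625.
Ratio Q_m/Q_c = 14.2/17.75 = 0.8.

Q_m/Q_c = 0.8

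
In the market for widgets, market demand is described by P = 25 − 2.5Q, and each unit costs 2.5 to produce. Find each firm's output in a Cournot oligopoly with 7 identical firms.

q_i = 1.125

In a 7-firm Cournot equilibrium, symmetry and the first-order condition give q = (25 − 2.5)/(20) = 1.125. So Q = 7.875 and P = 85/16.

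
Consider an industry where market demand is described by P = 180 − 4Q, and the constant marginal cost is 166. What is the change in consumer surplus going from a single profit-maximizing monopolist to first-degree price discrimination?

The monopolist equates marginal revenue to marginal cost: 180 − 8Q = 166, so Q = 1.75. From demand, P = 173.
CS = ½·(180 − 173)·1.75 = 6.125.
Under first-degree price discrimination the firm charges each unit its demand price and produces up to where P = MC, i.e. Q = 3.5. Consumer surplus is zero; producer surplus equals total surplus.
CS = 0.
Change in consumer surplus: 0 − 6.125 = −6.125.

Consumer surplus falls by 6.125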